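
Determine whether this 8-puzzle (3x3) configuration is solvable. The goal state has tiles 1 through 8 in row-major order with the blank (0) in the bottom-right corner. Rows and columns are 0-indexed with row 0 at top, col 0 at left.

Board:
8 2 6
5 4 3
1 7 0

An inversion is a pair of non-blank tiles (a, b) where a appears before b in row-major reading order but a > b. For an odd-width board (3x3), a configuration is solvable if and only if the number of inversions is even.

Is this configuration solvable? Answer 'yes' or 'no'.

Inversions (pairs i<j in row-major order where tile[i] > tile[j] > 0): 18
18 is even, so the puzzle is solvable.

Answer: yes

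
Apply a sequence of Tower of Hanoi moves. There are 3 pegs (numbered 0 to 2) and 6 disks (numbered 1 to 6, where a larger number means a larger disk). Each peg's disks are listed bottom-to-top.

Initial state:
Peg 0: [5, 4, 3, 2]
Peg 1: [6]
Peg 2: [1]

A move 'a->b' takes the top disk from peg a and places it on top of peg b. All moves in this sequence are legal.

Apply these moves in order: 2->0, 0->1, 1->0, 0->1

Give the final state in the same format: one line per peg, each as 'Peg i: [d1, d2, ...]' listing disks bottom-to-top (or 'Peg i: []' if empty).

After move 1 (2->0):
Peg 0: [5, 4, 3, 2, 1]
Peg 1: [6]
Peg 2: []

After move 2 (0->1):
Peg 0: [5, 4, 3, 2]
Peg 1: [6, 1]
Peg 2: []

After move 3 (1->0):
Peg 0: [5, 4, 3, 2, 1]
Peg 1: [6]
Peg 2: []

After move 4 (0->1):
Peg 0: [5, 4, 3, 2]
Peg 1: [6, 1]
Peg 2: []

Answer: Peg 0: [5, 4, 3, 2]
Peg 1: [6, 1]
Peg 2: []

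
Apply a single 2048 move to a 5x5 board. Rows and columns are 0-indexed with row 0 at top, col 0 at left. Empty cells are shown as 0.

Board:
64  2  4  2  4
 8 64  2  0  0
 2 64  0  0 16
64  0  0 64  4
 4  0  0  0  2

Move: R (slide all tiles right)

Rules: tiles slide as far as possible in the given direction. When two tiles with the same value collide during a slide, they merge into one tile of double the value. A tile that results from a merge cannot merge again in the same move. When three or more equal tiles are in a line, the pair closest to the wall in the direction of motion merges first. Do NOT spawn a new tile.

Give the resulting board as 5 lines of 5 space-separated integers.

Answer:  64   2   4   2   4
  0   0   8  64   2
  0   0   2  64  16
  0   0   0 128   4
  0   0   0   4   2

Derivation:
Slide right:
row 0: [64, 2, 4, 2, 4] -> [64, 2, 4, 2, 4]
row 1: [8, 64, 2, 0, 0] -> [0, 0, 8, 64, 2]
row 2: [2, 64, 0, 0, 16] -> [0, 0, 2, 64, 16]
row 3: [64, 0, 0, 64, 4] -> [0, 0, 0, 128, 4]
row 4: [4, 0, 0, 0, 2] -> [0, 0, 0, 4, 2]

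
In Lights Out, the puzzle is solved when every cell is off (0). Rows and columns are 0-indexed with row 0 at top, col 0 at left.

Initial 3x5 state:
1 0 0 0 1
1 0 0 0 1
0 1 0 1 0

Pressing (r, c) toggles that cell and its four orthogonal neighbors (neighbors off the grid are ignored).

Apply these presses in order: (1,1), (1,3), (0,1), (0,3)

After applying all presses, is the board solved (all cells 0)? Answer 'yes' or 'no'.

Answer: yes

Derivation:
After press 1 at (1,1):
1 1 0 0 1
0 1 1 0 1
0 0 0 1 0

After press 2 at (1,3):
1 1 0 1 1
0 1 0 1 0
0 0 0 0 0

After press 3 at (0,1):
0 0 1 1 1
0 0 0 1 0
0 0 0 0 0

After press 4 at (0,3):
0 0 0 0 0
0 0 0 0 0
0 0 0 0 0

Lights still on: 0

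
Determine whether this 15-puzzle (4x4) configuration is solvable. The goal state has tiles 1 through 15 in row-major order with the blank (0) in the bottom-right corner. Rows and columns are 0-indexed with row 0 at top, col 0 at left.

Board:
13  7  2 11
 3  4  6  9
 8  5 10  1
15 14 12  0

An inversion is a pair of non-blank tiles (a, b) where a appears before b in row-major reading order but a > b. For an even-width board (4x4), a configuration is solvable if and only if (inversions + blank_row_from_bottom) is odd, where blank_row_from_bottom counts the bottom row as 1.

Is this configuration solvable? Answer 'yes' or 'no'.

Answer: no

Derivation:
Inversions: 41
Blank is in row 3 (0-indexed from top), which is row 1 counting from the bottom (bottom = 1).
41 + 1 = 42, which is even, so the puzzle is not solvable.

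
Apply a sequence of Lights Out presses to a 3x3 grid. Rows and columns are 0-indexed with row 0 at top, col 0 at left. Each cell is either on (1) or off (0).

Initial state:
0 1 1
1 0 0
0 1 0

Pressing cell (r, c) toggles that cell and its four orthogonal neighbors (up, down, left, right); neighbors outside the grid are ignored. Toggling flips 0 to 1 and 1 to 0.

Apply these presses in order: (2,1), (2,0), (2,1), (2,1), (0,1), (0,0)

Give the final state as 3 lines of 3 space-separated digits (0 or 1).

After press 1 at (2,1):
0 1 1
1 1 0
1 0 1

After press 2 at (2,0):
0 1 1
0 1 0
0 1 1

After press 3 at (2,1):
0 1 1
0 0 0
1 0 0

After press 4 at (2,1):
0 1 1
0 1 0
0 1 1

After press 5 at (0,1):
1 0 0
0 0 0
0 1 1

After press 6 at (0,0):
0 1 0
1 0 0
0 1 1

Answer: 0 1 0
1 0 0
0 1 1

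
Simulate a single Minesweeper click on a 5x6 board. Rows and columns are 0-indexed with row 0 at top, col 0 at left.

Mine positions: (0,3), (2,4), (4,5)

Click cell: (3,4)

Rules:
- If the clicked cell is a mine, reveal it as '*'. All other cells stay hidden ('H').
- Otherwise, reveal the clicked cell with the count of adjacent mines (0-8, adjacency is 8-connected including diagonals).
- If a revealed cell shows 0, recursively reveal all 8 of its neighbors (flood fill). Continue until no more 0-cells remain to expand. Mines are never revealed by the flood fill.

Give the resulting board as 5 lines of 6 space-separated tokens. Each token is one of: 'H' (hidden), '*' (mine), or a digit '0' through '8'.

H H H H H H
H H H H H H
H H H H H H
H H H H 2 H
H H H H H H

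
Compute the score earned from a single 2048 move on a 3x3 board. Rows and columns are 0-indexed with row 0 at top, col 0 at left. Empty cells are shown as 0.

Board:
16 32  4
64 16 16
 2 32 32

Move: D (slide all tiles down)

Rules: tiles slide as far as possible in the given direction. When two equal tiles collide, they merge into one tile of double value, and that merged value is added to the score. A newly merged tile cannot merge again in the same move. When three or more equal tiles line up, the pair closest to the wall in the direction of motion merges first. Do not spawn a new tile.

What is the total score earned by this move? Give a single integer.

Slide down:
col 0: [16, 64, 2] -> [16, 64, 2]  score +0 (running 0)
col 1: [32, 16, 32] -> [32, 16, 32]  score +0 (running 0)
col 2: [4, 16, 32] -> [4, 16, 32]  score +0 (running 0)
Board after move:
16 32  4
64 16 16
 2 32 32

Answer: 0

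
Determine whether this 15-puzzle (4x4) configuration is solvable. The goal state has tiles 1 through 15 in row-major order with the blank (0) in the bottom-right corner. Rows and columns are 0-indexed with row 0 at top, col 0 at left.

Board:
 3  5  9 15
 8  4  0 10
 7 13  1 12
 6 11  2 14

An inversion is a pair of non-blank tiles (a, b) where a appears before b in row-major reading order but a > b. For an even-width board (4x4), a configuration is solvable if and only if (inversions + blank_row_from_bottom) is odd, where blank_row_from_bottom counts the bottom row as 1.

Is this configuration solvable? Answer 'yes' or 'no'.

Answer: yes

Derivation:
Inversions: 46
Blank is in row 1 (0-indexed from top), which is row 3 counting from the bottom (bottom = 1).
46 + 3 = 49, which is odd, so the puzzle is solvable.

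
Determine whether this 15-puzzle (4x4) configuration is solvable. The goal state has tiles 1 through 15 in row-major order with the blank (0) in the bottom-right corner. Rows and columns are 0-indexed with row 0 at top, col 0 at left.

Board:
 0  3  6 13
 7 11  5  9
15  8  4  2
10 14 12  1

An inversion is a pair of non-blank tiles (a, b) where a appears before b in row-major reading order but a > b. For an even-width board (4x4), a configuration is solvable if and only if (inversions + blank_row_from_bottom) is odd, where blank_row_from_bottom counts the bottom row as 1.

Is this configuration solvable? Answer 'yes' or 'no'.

Answer: yes

Derivation:
Inversions: 51
Blank is in row 0 (0-indexed from top), which is row 4 counting from the bottom (bottom = 1).
51 + 4 = 55, which is odd, so the puzzle is solvable.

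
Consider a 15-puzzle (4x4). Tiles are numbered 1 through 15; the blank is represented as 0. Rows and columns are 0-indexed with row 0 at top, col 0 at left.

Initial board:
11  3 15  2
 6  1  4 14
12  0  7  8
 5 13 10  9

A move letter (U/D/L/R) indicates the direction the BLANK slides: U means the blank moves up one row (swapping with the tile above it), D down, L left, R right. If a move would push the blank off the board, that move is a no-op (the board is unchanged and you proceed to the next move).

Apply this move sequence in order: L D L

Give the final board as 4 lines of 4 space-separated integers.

Answer: 11  3 15  2
 6  1  4 14
 5 12  7  8
 0 13 10  9

Derivation:
After move 1 (L):
11  3 15  2
 6  1  4 14
 0 12  7  8
 5 13 10  9

After move 2 (D):
11  3 15  2
 6  1  4 14
 5 12  7  8
 0 13 10  9

After move 3 (L):
11  3 15  2
 6  1  4 14
 5 12  7  8
 0 13 10  9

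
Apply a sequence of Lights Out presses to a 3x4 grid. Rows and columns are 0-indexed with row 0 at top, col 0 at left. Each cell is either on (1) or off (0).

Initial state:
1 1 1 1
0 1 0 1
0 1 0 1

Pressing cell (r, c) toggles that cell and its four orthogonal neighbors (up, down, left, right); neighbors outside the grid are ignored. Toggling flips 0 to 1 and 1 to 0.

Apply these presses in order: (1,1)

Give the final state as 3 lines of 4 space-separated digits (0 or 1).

Answer: 1 0 1 1
1 0 1 1
0 0 0 1

Derivation:
After press 1 at (1,1):
1 0 1 1
1 0 1 1
0 0 0 1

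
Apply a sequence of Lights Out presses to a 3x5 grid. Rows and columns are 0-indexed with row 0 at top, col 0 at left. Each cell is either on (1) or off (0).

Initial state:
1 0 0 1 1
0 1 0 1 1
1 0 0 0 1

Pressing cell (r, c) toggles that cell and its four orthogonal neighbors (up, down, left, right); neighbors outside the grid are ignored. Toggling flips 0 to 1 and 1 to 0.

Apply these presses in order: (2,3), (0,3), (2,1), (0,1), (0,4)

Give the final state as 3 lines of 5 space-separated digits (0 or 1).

After press 1 at (2,3):
1 0 0 1 1
0 1 0 0 1
1 0 1 1 0

After press 2 at (0,3):
1 0 1 0 0
0 1 0 1 1
1 0 1 1 0

After press 3 at (2,1):
1 0 1 0 0
0 0 0 1 1
0 1 0 1 0

After press 4 at (0,1):
0 1 0 0 0
0 1 0 1 1
0 1 0 1 0

After press 5 at (0,4):
0 1 0 1 1
0 1 0 1 0
0 1 0 1 0

Answer: 0 1 0 1 1
0 1 0 1 0
0 1 0 1 0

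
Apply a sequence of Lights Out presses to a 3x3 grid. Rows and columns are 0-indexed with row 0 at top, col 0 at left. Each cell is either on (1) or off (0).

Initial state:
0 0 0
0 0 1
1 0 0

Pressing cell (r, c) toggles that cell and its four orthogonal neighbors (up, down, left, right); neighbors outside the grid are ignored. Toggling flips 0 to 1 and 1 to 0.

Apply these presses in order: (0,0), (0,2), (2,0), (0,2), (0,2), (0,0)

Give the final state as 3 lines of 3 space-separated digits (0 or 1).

Answer: 0 1 1
1 0 0
0 1 0

Derivation:
After press 1 at (0,0):
1 1 0
1 0 1
1 0 0

After press 2 at (0,2):
1 0 1
1 0 0
1 0 0

After press 3 at (2,0):
1 0 1
0 0 0
0 1 0

After press 4 at (0,2):
1 1 0
0 0 1
0 1 0

After press 5 at (0,2):
1 0 1
0 0 0
0 1 0

After press 6 at (0,0):
0 1 1
1 0 0
0 1 0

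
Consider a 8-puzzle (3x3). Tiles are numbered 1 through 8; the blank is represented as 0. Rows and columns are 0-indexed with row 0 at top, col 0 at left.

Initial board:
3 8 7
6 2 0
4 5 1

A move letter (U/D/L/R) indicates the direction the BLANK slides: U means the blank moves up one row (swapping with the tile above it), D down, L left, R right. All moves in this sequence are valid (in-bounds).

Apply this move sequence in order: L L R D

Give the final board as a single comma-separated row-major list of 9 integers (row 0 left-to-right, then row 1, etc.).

After move 1 (L):
3 8 7
6 0 2
4 5 1

After move 2 (L):
3 8 7
0 6 2
4 5 1

After move 3 (R):
3 8 7
6 0 2
4 5 1

After move 4 (D):
3 8 7
6 5 2
4 0 1

Answer: 3, 8, 7, 6, 5, 2, 4, 0, 1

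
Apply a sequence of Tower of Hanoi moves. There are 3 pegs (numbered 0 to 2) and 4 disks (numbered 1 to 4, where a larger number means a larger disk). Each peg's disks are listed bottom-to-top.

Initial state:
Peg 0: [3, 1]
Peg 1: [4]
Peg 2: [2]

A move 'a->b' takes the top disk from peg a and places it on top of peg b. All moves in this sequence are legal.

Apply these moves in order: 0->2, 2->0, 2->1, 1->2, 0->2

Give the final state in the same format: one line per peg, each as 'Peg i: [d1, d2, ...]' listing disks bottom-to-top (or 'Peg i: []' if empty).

Answer: Peg 0: [3]
Peg 1: [4]
Peg 2: [2, 1]

Derivation:
After move 1 (0->2):
Peg 0: [3]
Peg 1: [4]
Peg 2: [2, 1]

After move 2 (2->0):
Peg 0: [3, 1]
Peg 1: [4]
Peg 2: [2]

After move 3 (2->1):
Peg 0: [3, 1]
Peg 1: [4, 2]
Peg 2: []

After move 4 (1->2):
Peg 0: [3, 1]
Peg 1: [4]
Peg 2: [2]

After move 5 (0->2):
Peg 0: [3]
Peg 1: [4]
Peg 2: [2, 1]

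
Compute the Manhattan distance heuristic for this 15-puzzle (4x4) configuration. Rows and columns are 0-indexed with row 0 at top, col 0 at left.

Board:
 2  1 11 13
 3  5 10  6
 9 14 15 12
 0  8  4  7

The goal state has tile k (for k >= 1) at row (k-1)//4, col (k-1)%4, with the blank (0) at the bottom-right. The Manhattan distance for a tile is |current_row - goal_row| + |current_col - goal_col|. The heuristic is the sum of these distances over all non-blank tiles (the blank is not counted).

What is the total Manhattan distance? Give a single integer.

Tile 2: at (0,0), goal (0,1), distance |0-0|+|0-1| = 1
Tile 1: at (0,1), goal (0,0), distance |0-0|+|1-0| = 1
Tile 11: at (0,2), goal (2,2), distance |0-2|+|2-2| = 2
Tile 13: at (0,3), goal (3,0), distance |0-3|+|3-0| = 6
Tile 3: at (1,0), goal (0,2), distance |1-0|+|0-2| = 3
Tile 5: at (1,1), goal (1,0), distance |1-1|+|1-0| = 1
Tile 10: at (1,2), goal (2,1), distance |1-2|+|2-1| = 2
Tile 6: at (1,3), goal (1,1), distance |1-1|+|3-1| = 2
Tile 9: at (2,0), goal (2,0), distance |2-2|+|0-0| = 0
Tile 14: at (2,1), goal (3,1), distance |2-3|+|1-1| = 1
Tile 15: at (2,2), goal (3,2), distance |2-3|+|2-2| = 1
Tile 12: at (2,3), goal (2,3), distance |2-2|+|3-3| = 0
Tile 8: at (3,1), goal (1,3), distance |3-1|+|1-3| = 4
Tile 4: at (3,2), goal (0,3), distance |3-0|+|2-3| = 4
Tile 7: at (3,3), goal (1,2), distance |3-1|+|3-2| = 3
Sum: 1 + 1 + 2 + 6 + 3 + 1 + 2 + 2 + 0 + 1 + 1 + 0 + 4 + 4 + 3 = 31

Answer: 31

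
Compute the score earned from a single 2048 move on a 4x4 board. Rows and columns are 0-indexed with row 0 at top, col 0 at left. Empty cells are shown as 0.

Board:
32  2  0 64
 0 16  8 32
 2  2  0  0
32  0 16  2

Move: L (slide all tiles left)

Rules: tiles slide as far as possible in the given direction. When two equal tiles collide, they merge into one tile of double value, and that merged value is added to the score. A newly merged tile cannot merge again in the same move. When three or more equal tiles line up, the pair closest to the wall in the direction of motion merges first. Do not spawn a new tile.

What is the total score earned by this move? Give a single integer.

Slide left:
row 0: [32, 2, 0, 64] -> [32, 2, 64, 0]  score +0 (running 0)
row 1: [0, 16, 8, 32] -> [16, 8, 32, 0]  score +0 (running 0)
row 2: [2, 2, 0, 0] -> [4, 0, 0, 0]  score +4 (running 4)
row 3: [32, 0, 16, 2] -> [32, 16, 2, 0]  score +0 (running 4)
Board after move:
32  2 64  0
16  8 32  0
 4  0  0  0
32 16  2  0

Answer: 4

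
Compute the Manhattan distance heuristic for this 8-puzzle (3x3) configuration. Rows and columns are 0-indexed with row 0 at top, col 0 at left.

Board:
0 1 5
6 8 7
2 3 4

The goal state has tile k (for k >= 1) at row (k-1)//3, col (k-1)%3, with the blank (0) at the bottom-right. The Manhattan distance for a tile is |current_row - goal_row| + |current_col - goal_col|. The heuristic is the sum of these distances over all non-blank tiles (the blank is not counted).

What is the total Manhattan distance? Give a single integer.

Answer: 18

Derivation:
Tile 1: at (0,1), goal (0,0), distance |0-0|+|1-0| = 1
Tile 5: at (0,2), goal (1,1), distance |0-1|+|2-1| = 2
Tile 6: at (1,0), goal (1,2), distance |1-1|+|0-2| = 2
Tile 8: at (1,1), goal (2,1), distance |1-2|+|1-1| = 1
Tile 7: at (1,2), goal (2,0), distance |1-2|+|2-0| = 3
Tile 2: at (2,0), goal (0,1), distance |2-0|+|0-1| = 3
Tile 3: at (2,1), goal (0,2), distance |2-0|+|1-2| = 3
Tile 4: at (2,2), goal (1,0), distance |2-1|+|2-0| = 3
Sum: 1 + 2 + 2 + 1 + 3 + 3 + 3 + 3 = 18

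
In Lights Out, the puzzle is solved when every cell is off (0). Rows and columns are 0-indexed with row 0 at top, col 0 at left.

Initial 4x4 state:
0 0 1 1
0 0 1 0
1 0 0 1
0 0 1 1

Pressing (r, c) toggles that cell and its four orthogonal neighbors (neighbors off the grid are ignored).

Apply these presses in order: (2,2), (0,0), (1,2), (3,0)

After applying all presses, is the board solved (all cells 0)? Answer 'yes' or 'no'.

Answer: no

Derivation:
After press 1 at (2,2):
0 0 1 1
0 0 0 0
1 1 1 0
0 0 0 1

After press 2 at (0,0):
1 1 1 1
1 0 0 0
1 1 1 0
0 0 0 1

After press 3 at (1,2):
1 1 0 1
1 1 1 1
1 1 0 0
0 0 0 1

After press 4 at (3,0):
1 1 0 1
1 1 1 1
0 1 0 0
1 1 0 1

Lights still on: 11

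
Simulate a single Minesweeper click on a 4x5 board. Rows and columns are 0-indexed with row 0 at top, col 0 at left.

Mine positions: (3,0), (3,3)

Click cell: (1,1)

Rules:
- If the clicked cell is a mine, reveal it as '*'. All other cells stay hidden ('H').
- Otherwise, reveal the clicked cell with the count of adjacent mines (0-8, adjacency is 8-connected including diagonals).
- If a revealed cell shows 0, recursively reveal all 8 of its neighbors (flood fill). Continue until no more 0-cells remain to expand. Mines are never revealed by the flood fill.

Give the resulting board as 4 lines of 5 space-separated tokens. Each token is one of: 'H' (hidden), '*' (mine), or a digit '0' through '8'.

0 0 0 0 0
0 0 0 0 0
1 1 1 1 1
H H H H H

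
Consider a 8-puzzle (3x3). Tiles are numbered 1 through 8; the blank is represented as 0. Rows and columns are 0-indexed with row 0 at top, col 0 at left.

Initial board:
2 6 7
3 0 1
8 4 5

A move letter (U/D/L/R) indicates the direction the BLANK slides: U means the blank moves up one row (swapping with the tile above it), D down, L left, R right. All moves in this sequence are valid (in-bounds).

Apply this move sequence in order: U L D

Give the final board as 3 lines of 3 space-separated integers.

After move 1 (U):
2 0 7
3 6 1
8 4 5

After move 2 (L):
0 2 7
3 6 1
8 4 5

After move 3 (D):
3 2 7
0 6 1
8 4 5

Answer: 3 2 7
0 6 1
8 4 5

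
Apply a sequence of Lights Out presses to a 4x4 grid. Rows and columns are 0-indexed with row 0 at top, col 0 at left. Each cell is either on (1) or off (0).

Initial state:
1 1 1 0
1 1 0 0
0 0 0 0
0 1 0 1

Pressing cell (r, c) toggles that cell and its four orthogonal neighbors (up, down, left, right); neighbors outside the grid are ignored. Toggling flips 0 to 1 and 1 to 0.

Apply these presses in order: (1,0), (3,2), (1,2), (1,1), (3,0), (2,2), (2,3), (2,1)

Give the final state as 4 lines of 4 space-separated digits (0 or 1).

Answer: 0 0 0 0
1 1 1 0
1 1 1 0
1 0 0 1

Derivation:
After press 1 at (1,0):
0 1 1 0
0 0 0 0
1 0 0 0
0 1 0 1

After press 2 at (3,2):
0 1 1 0
0 0 0 0
1 0 1 0
0 0 1 0

After press 3 at (1,2):
0 1 0 0
0 1 1 1
1 0 0 0
0 0 1 0

After press 4 at (1,1):
0 0 0 0
1 0 0 1
1 1 0 0
0 0 1 0

After press 5 at (3,0):
0 0 0 0
1 0 0 1
0 1 0 0
1 1 1 0

After press 6 at (2,2):
0 0 0 0
1 0 1 1
0 0 1 1
1 1 0 0

After press 7 at (2,3):
0 0 0 0
1 0 1 0
0 0 0 0
1 1 0 1

After press 8 at (2,1):
0 0 0 0
1 1 1 0
1 1 1 0
1 0 0 1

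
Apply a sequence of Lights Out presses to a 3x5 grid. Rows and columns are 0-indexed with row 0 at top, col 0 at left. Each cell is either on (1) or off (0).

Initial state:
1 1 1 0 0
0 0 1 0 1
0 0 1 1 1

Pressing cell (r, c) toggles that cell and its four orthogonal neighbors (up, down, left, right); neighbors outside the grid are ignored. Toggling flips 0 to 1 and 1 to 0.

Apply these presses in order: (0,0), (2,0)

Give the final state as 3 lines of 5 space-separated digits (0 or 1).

After press 1 at (0,0):
0 0 1 0 0
1 0 1 0 1
0 0 1 1 1

After press 2 at (2,0):
0 0 1 0 0
0 0 1 0 1
1 1 1 1 1

Answer: 0 0 1 0 0
0 0 1 0 1
1 1 1 1 1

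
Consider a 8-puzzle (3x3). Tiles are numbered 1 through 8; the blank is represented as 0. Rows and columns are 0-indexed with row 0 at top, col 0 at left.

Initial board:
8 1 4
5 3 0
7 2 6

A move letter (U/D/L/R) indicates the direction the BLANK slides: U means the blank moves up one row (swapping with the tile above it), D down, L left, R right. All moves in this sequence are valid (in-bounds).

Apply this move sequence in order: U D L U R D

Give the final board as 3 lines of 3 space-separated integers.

After move 1 (U):
8 1 0
5 3 4
7 2 6

After move 2 (D):
8 1 4
5 3 0
7 2 6

After move 3 (L):
8 1 4
5 0 3
7 2 6

After move 4 (U):
8 0 4
5 1 3
7 2 6

After move 5 (R):
8 4 0
5 1 3
7 2 6

After move 6 (D):
8 4 3
5 1 0
7 2 6

Answer: 8 4 3
5 1 0
7 2 6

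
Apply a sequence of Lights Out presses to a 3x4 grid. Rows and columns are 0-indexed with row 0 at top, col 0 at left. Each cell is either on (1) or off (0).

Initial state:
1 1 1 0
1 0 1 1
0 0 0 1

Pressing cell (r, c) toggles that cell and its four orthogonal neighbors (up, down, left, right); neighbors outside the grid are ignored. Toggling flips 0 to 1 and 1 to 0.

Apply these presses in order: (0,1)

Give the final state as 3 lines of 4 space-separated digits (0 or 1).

After press 1 at (0,1):
0 0 0 0
1 1 1 1
0 0 0 1

Answer: 0 0 0 0
1 1 1 1
0 0 0 1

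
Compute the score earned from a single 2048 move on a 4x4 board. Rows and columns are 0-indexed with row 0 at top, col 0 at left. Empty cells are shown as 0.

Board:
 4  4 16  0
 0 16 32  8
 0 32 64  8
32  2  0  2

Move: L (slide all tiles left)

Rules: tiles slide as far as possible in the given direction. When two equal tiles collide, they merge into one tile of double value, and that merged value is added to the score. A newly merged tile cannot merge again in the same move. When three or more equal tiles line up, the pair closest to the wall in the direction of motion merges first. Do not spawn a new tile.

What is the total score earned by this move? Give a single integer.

Answer: 12

Derivation:
Slide left:
row 0: [4, 4, 16, 0] -> [8, 16, 0, 0]  score +8 (running 8)
row 1: [0, 16, 32, 8] -> [16, 32, 8, 0]  score +0 (running 8)
row 2: [0, 32, 64, 8] -> [32, 64, 8, 0]  score +0 (running 8)
row 3: [32, 2, 0, 2] -> [32, 4, 0, 0]  score +4 (running 12)
Board after move:
 8 16  0  0
16 32  8  0
32 64  8  0
32  4  0  0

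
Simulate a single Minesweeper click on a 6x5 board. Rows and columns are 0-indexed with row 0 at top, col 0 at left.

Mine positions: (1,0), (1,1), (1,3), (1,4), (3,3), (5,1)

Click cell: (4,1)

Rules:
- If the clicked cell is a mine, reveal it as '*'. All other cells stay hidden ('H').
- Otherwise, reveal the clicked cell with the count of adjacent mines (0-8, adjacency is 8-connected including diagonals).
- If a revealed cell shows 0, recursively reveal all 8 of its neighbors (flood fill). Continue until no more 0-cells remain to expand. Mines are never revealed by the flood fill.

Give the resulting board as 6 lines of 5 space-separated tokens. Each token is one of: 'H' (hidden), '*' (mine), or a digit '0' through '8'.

H H H H H
H H H H H
H H H H H
H H H H H
H 1 H H H
H H H H H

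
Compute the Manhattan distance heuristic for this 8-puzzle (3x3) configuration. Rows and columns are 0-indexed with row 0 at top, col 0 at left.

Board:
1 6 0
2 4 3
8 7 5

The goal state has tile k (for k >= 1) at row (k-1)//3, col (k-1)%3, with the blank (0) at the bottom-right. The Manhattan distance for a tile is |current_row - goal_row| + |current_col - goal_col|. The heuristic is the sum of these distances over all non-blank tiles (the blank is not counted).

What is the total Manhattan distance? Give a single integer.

Answer: 10

Derivation:
Tile 1: (0,0)->(0,0) = 0
Tile 6: (0,1)->(1,2) = 2
Tile 2: (1,0)->(0,1) = 2
Tile 4: (1,1)->(1,0) = 1
Tile 3: (1,2)->(0,2) = 1
Tile 8: (2,0)->(2,1) = 1
Tile 7: (2,1)->(2,0) = 1
Tile 5: (2,2)->(1,1) = 2
Sum: 0 + 2 + 2 + 1 + 1 + 1 + 1 + 2 = 10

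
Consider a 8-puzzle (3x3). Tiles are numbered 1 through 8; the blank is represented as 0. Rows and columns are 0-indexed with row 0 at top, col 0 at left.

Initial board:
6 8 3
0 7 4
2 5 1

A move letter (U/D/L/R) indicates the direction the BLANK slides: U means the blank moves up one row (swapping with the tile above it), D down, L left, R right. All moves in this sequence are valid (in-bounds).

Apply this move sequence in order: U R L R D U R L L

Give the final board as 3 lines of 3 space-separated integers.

After move 1 (U):
0 8 3
6 7 4
2 5 1

After move 2 (R):
8 0 3
6 7 4
2 5 1

After move 3 (L):
0 8 3
6 7 4
2 5 1

After move 4 (R):
8 0 3
6 7 4
2 5 1

After move 5 (D):
8 7 3
6 0 4
2 5 1

After move 6 (U):
8 0 3
6 7 4
2 5 1

After move 7 (R):
8 3 0
6 7 4
2 5 1

After move 8 (L):
8 0 3
6 7 4
2 5 1

After move 9 (L):
0 8 3
6 7 4
2 5 1

Answer: 0 8 3
6 7 4
2 5 1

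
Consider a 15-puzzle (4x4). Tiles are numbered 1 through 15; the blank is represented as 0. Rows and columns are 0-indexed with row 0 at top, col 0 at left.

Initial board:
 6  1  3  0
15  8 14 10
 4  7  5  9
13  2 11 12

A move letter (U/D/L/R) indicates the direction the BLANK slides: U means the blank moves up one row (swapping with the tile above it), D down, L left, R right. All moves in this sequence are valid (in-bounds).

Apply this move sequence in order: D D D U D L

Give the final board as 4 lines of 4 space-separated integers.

Answer:  6  1  3 10
15  8 14  9
 4  7  5 12
13  2  0 11

Derivation:
After move 1 (D):
 6  1  3 10
15  8 14  0
 4  7  5  9
13  2 11 12

After move 2 (D):
 6  1  3 10
15  8 14  9
 4  7  5  0
13  2 11 12

After move 3 (D):
 6  1  3 10
15  8 14  9
 4  7  5 12
13  2 11  0

After move 4 (U):
 6  1  3 10
15  8 14  9
 4  7  5  0
13  2 11 12

After move 5 (D):
 6  1  3 10
15  8 14  9
 4  7  5 12
13  2 11  0

After move 6 (L):
 6  1  3 10
15  8 14  9
 4  7  5 12
13  2  0 11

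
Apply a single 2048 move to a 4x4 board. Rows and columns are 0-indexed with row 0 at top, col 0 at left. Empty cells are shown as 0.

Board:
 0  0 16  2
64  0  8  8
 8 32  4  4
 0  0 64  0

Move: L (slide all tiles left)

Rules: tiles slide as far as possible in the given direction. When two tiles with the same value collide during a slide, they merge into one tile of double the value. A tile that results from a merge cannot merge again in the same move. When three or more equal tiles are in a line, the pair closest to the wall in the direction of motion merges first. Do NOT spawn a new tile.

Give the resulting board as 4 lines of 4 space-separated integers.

Answer: 16  2  0  0
64 16  0  0
 8 32  8  0
64  0  0  0

Derivation:
Slide left:
row 0: [0, 0, 16, 2] -> [16, 2, 0, 0]
row 1: [64, 0, 8, 8] -> [64, 16, 0, 0]
row 2: [8, 32, 4, 4] -> [8, 32, 8, 0]
row 3: [0, 0, 64, 0] -> [64, 0, 0, 0]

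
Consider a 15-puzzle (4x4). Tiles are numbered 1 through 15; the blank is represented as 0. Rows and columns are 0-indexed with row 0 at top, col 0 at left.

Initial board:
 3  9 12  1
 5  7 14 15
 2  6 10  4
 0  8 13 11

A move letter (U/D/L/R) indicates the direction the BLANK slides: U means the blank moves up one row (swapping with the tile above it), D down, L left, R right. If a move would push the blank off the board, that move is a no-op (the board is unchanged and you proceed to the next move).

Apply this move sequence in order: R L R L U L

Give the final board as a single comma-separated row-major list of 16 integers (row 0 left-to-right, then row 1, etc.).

Answer: 3, 9, 12, 1, 5, 7, 14, 15, 0, 6, 10, 4, 2, 8, 13, 11

Derivation:
After move 1 (R):
 3  9 12  1
 5  7 14 15
 2  6 10  4
 8  0 13 11

After move 2 (L):
 3  9 12  1
 5  7 14 15
 2  6 10  4
 0  8 13 11

After move 3 (R):
 3  9 12  1
 5  7 14 15
 2  6 10  4
 8  0 13 11

After move 4 (L):
 3  9 12  1
 5  7 14 15
 2  6 10  4
 0  8 13 11

After move 5 (U):
 3  9 12  1
 5  7 14 15
 0  6 10  4
 2  8 13 11

After move 6 (L):
 3  9 12  1
 5  7 14 15
 0  6 10  4
 2  8 13 11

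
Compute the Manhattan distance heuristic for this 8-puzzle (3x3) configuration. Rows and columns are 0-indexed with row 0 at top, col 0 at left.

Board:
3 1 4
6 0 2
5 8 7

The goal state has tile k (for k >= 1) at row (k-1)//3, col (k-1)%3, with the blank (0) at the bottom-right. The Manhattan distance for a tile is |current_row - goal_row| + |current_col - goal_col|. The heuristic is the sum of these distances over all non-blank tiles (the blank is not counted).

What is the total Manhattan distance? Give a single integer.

Tile 3: (0,0)->(0,2) = 2
Tile 1: (0,1)->(0,0) = 1
Tile 4: (0,2)->(1,0) = 3
Tile 6: (1,0)->(1,2) = 2
Tile 2: (1,2)->(0,1) = 2
Tile 5: (2,0)->(1,1) = 2
Tile 8: (2,1)->(2,1) = 0
Tile 7: (2,2)->(2,0) = 2
Sum: 2 + 1 + 3 + 2 + 2 + 2 + 0 + 2 = 14

Answer: 14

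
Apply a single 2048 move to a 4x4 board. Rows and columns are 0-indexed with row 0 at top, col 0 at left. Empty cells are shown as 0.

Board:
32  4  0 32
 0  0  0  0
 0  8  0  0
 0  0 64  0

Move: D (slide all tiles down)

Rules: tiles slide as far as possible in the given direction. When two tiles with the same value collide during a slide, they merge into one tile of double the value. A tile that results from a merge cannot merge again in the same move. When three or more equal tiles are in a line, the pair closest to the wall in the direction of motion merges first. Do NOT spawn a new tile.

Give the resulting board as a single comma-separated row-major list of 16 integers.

Slide down:
col 0: [32, 0, 0, 0] -> [0, 0, 0, 32]
col 1: [4, 0, 8, 0] -> [0, 0, 4, 8]
col 2: [0, 0, 0, 64] -> [0, 0, 0, 64]
col 3: [32, 0, 0, 0] -> [0, 0, 0, 32]

Answer: 0, 0, 0, 0, 0, 0, 0, 0, 0, 4, 0, 0, 32, 8, 64, 32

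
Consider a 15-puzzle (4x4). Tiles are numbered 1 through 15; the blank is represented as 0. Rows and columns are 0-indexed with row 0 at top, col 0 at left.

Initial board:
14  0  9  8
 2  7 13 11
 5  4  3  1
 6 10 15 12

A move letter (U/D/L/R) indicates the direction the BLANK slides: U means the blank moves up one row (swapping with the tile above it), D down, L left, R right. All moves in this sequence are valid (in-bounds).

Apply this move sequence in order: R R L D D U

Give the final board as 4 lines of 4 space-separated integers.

After move 1 (R):
14  9  0  8
 2  7 13 11
 5  4  3  1
 6 10 15 12

After move 2 (R):
14  9  8  0
 2  7 13 11
 5  4  3  1
 6 10 15 12

After move 3 (L):
14  9  0  8
 2  7 13 11
 5  4  3  1
 6 10 15 12

After move 4 (D):
14  9 13  8
 2  7  0 11
 5  4  3  1
 6 10 15 12

After move 5 (D):
14  9 13  8
 2  7  3 11
 5  4  0  1
 6 10 15 12

After move 6 (U):
14  9 13  8
 2  7  0 11
 5  4  3  1
 6 10 15 12

Answer: 14  9 13  8
 2  7  0 11
 5  4  3  1
 6 10 15 12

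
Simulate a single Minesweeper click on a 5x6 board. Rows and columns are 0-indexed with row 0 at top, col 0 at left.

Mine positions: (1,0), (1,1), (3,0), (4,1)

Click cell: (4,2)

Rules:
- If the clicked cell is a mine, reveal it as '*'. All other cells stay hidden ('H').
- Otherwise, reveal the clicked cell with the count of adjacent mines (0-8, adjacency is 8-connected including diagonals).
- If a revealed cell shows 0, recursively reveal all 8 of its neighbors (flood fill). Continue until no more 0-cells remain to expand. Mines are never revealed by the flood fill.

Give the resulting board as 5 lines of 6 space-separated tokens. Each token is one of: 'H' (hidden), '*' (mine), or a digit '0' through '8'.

H H H H H H
H H H H H H
H H H H H H
H H H H H H
H H 1 H H H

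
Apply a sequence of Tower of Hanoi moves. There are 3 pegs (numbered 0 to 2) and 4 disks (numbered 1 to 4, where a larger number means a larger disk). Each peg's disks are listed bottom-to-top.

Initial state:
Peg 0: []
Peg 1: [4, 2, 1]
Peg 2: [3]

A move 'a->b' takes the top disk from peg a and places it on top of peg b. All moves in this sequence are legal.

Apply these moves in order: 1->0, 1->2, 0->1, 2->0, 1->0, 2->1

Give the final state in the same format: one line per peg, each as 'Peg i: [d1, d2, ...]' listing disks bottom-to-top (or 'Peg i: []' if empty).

After move 1 (1->0):
Peg 0: [1]
Peg 1: [4, 2]
Peg 2: [3]

After move 2 (1->2):
Peg 0: [1]
Peg 1: [4]
Peg 2: [3, 2]

After move 3 (0->1):
Peg 0: []
Peg 1: [4, 1]
Peg 2: [3, 2]

After move 4 (2->0):
Peg 0: [2]
Peg 1: [4, 1]
Peg 2: [3]

After move 5 (1->0):
Peg 0: [2, 1]
Peg 1: [4]
Peg 2: [3]

After move 6 (2->1):
Peg 0: [2, 1]
Peg 1: [4, 3]
Peg 2: []

Answer: Peg 0: [2, 1]
Peg 1: [4, 3]
Peg 2: []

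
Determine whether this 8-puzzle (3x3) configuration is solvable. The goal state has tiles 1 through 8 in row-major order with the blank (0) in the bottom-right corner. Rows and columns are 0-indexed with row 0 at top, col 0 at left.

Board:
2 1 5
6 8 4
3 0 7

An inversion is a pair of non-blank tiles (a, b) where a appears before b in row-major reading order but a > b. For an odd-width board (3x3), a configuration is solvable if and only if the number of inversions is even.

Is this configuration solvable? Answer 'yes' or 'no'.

Answer: no

Derivation:
Inversions (pairs i<j in row-major order where tile[i] > tile[j] > 0): 9
9 is odd, so the puzzle is not solvable.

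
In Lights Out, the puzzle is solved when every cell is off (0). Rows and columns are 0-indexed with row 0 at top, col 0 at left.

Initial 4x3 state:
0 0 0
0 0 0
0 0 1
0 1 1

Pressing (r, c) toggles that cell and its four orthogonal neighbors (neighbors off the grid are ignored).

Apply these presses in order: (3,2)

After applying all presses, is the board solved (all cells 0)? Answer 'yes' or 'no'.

After press 1 at (3,2):
0 0 0
0 0 0
0 0 0
0 0 0

Lights still on: 0

Answer: yes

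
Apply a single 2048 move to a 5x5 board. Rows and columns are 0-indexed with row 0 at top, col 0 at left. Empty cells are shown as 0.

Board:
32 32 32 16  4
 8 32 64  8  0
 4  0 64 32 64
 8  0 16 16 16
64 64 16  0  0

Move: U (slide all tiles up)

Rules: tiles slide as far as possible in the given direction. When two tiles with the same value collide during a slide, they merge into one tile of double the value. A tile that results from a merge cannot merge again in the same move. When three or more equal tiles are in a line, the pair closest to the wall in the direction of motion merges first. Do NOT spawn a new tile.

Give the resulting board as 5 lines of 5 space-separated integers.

Slide up:
col 0: [32, 8, 4, 8, 64] -> [32, 8, 4, 8, 64]
col 1: [32, 32, 0, 0, 64] -> [64, 64, 0, 0, 0]
col 2: [32, 64, 64, 16, 16] -> [32, 128, 32, 0, 0]
col 3: [16, 8, 32, 16, 0] -> [16, 8, 32, 16, 0]
col 4: [4, 0, 64, 16, 0] -> [4, 64, 16, 0, 0]

Answer:  32  64  32  16   4
  8  64 128   8  64
  4   0  32  32  16
  8   0   0  16   0
 64   0   0   0   0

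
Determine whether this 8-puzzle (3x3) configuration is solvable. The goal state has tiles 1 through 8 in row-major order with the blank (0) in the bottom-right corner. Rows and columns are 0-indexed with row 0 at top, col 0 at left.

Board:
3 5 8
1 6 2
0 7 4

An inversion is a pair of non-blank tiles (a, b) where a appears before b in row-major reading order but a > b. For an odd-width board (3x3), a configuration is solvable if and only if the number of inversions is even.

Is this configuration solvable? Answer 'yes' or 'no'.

Inversions (pairs i<j in row-major order where tile[i] > tile[j] > 0): 13
13 is odd, so the puzzle is not solvable.

Answer: no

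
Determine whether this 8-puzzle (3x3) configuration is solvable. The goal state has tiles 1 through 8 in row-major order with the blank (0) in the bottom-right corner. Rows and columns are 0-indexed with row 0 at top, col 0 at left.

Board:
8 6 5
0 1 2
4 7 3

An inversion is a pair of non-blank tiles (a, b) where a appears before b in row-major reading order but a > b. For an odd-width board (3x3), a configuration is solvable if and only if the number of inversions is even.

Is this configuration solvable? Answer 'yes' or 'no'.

Inversions (pairs i<j in row-major order where tile[i] > tile[j] > 0): 18
18 is even, so the puzzle is solvable.

Answer: yes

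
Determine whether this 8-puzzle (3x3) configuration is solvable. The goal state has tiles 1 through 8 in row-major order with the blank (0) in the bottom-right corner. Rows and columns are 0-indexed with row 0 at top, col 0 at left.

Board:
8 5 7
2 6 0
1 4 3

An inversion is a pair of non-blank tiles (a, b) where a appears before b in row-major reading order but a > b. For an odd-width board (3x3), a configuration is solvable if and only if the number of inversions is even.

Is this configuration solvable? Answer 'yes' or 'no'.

Answer: no

Derivation:
Inversions (pairs i<j in row-major order where tile[i] > tile[j] > 0): 21
21 is odd, so the puzzle is not solvable.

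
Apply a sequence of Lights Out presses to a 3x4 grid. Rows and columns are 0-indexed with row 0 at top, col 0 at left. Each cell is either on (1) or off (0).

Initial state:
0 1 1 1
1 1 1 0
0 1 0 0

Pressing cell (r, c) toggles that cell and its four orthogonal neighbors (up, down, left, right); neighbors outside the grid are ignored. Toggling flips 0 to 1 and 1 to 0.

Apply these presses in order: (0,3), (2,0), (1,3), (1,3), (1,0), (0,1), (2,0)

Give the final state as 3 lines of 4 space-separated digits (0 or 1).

Answer: 0 0 1 0
0 1 1 1
1 1 0 0

Derivation:
After press 1 at (0,3):
0 1 0 0
1 1 1 1
0 1 0 0

After press 2 at (2,0):
0 1 0 0
0 1 1 1
1 0 0 0

After press 3 at (1,3):
0 1 0 1
0 1 0 0
1 0 0 1

After press 4 at (1,3):
0 1 0 0
0 1 1 1
1 0 0 0

After press 5 at (1,0):
1 1 0 0
1 0 1 1
0 0 0 0

After press 6 at (0,1):
0 0 1 0
1 1 1 1
0 0 0 0

After press 7 at (2,0):
0 0 1 0
0 1 1 1
1 1 0 0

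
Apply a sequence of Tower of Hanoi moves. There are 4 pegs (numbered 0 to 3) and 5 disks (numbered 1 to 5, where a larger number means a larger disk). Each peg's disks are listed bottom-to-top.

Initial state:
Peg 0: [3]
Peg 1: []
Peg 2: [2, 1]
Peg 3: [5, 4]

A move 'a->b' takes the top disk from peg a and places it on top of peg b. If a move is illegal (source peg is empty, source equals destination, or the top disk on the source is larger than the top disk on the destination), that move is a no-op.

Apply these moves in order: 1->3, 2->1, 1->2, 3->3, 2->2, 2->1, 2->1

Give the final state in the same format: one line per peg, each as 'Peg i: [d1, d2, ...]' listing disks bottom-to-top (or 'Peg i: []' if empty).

After move 1 (1->3):
Peg 0: [3]
Peg 1: []
Peg 2: [2, 1]
Peg 3: [5, 4]

After move 2 (2->1):
Peg 0: [3]
Peg 1: [1]
Peg 2: [2]
Peg 3: [5, 4]

After move 3 (1->2):
Peg 0: [3]
Peg 1: []
Peg 2: [2, 1]
Peg 3: [5, 4]

After move 4 (3->3):
Peg 0: [3]
Peg 1: []
Peg 2: [2, 1]
Peg 3: [5, 4]

After move 5 (2->2):
Peg 0: [3]
Peg 1: []
Peg 2: [2, 1]
Peg 3: [5, 4]

After move 6 (2->1):
Peg 0: [3]
Peg 1: [1]
Peg 2: [2]
Peg 3: [5, 4]

After move 7 (2->1):
Peg 0: [3]
Peg 1: [1]
Peg 2: [2]
Peg 3: [5, 4]

Answer: Peg 0: [3]
Peg 1: [1]
Peg 2: [2]
Peg 3: [5, 4]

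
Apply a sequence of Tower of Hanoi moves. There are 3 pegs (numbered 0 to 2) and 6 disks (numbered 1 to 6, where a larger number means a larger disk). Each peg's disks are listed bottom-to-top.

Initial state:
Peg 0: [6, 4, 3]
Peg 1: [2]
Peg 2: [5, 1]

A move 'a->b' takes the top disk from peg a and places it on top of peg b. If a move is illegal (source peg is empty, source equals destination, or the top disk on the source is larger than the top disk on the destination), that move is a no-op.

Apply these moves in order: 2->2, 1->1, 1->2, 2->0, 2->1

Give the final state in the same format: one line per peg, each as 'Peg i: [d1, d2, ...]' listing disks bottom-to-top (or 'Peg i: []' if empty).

Answer: Peg 0: [6, 4, 3, 1]
Peg 1: [2]
Peg 2: [5]

Derivation:
After move 1 (2->2):
Peg 0: [6, 4, 3]
Peg 1: [2]
Peg 2: [5, 1]

After move 2 (1->1):
Peg 0: [6, 4, 3]
Peg 1: [2]
Peg 2: [5, 1]

After move 3 (1->2):
Peg 0: [6, 4, 3]
Peg 1: [2]
Peg 2: [5, 1]

After move 4 (2->0):
Peg 0: [6, 4, 3, 1]
Peg 1: [2]
Peg 2: [5]

After move 5 (2->1):
Peg 0: [6, 4, 3, 1]
Peg 1: [2]
Peg 2: [5]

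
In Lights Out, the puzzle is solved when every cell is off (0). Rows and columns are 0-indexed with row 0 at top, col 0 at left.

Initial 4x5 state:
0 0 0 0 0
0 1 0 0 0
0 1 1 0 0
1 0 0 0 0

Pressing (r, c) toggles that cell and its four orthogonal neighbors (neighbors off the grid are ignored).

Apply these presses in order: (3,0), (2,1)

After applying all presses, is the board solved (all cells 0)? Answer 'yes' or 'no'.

After press 1 at (3,0):
0 0 0 0 0
0 1 0 0 0
1 1 1 0 0
0 1 0 0 0

After press 2 at (2,1):
0 0 0 0 0
0 0 0 0 0
0 0 0 0 0
0 0 0 0 0

Lights still on: 0

Answer: yes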